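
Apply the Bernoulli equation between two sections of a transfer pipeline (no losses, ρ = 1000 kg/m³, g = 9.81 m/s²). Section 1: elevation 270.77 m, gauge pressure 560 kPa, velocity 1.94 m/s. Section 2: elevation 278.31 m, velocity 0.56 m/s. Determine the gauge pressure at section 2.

Pressure head at 1: ψ₁ = P₁/(ρg) = 560×1000 / (1000 × 9.81) = 57.08 m.
Velocity heads: v₁²/2g = 1.94²/19.62 = 0.192 m; v₂²/2g = 0.56²/19.62 = 0.016 m.
Total head H = z₁ + ψ₁ + v₁²/2g = 270.77 + 57.08 + 0.192 = 328.04 m.
ψ₂ = H − z₂ − v₂²/2g = 328.04 − 278.31 − 0.016 = 49.71 m.
P₂ = ρgψ₂ = 1000 × 9.81 × 49.71 ≈ 488 kPa.

P₂ ≈ 488 kPa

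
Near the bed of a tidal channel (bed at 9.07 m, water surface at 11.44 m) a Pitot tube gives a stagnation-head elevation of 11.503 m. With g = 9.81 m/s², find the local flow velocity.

v ≈ 1.11 m/s

Near the bed, under hydrostatic conditions, the piezometric head (z + ψ) equals the free-surface elevation, 11.44 m.
Velocity head = total − piezometric = 11.503 − 11.44 = 0.063 m.
v = √(2g·h_v) = √(2 × 9.81 × 0.063) = 1.11 m/s.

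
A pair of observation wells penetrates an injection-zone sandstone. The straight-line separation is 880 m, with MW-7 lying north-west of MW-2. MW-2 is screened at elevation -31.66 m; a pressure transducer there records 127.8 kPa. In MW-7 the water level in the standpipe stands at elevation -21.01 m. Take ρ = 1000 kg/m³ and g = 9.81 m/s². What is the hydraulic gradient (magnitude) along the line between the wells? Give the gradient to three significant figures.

Pressure head at MW-2: ψ = P/(ρg) = 127.8×1000 / (1000 × 9.81) = 13.03 m.
Total head at MW-2: h = z + ψ = -31.66 + 13.03 = -18.63 m.
Total head at MW-7: h = -21.01 m (water level in the piezometer is the total head).
Head difference: h(MW-2) − h(MW-7) = -18.63 − (-21.01) = 2.38 m.
Hydraulic gradient: i = |Δh| / L = 2.38 / 880 = 0.00270.

i ≈ 0.00270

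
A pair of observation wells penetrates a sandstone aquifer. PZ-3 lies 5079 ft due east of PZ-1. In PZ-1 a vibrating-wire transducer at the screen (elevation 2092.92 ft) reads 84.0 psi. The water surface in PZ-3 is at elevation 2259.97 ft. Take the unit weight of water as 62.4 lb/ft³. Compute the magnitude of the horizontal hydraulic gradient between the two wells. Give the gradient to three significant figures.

i ≈ 0.00528

Pressure head at PZ-1: ψ = 144·P/γ = 144 × 84.0 / 62.4 = 193.85 ft.
Total head at PZ-1: h = z + ψ = 2092.92 + 193.85 = 2286.77 ft.
Total head at PZ-3: h = 2259.97 ft (water level in the piezometer is the total head).
Head difference: h(PZ-1) − h(PZ-3) = 2286.77 − 2259.97 = 26.80 ft.
Hydraulic gradient: i = |Δh| / L = 26.80 / 5079 = 0.00528.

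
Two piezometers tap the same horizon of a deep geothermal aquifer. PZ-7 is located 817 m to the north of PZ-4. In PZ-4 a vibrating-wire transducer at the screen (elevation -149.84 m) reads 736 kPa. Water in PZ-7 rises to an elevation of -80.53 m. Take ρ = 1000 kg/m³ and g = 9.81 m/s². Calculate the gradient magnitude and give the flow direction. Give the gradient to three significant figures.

Pressure head at PZ-4: ψ = P/(ρg) = 736×1000 / (1000 × 9.81) = 75.03 m.
Total head at PZ-4: h = z + ψ = -149.84 + 75.03 = -74.81 m.
Total head at PZ-7: h = -80.53 m (water level in the piezometer is the total head).
Head difference: h(PZ-4) − h(PZ-7) = -74.81 − (-80.53) = 5.72 m.
Hydraulic gradient: i = |Δh| / L = 5.72 / 817 = 0.00700.
Flow is from higher to lower head: from PZ-4 toward PZ-7, i.e. toward the north.

i ≈ 0.00700; groundwater flows toward the north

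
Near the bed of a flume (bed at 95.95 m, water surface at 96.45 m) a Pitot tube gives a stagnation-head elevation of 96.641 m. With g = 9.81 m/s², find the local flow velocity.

Near the bed, under hydrostatic conditions, the piezometric head (z + ψ) equals the free-surface elevation, 96.45 m.
Velocity head = total − piezometric = 96.641 − 96.45 = 0.191 m.
v = √(2g·h_v) = √(2 × 9.81 × 0.191) = 1.94 m/s.

v ≈ 1.94 m/s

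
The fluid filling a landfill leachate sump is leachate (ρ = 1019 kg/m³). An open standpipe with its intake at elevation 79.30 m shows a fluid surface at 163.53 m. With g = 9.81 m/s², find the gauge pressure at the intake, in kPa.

Pressure head ψ = h − z = 163.53 − 79.30 = 84.23 m.
P = ρgψ = 1019 × 9.81 × 84.23 = 841996 Pa ≈ 842 kPa.

P ≈ 842 kPa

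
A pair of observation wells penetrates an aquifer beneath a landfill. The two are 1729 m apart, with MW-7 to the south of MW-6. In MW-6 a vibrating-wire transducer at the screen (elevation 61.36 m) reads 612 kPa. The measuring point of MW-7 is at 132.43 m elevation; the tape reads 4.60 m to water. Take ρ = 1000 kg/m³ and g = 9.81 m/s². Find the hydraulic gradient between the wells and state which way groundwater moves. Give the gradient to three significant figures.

i ≈ 0.00236; groundwater flows toward the north

Pressure head at MW-6: ψ = P/(ρg) = 612×1000 / (1000 × 9.81) = 62.39 m.
Total head at MW-6: h = z + ψ = 61.36 + 62.39 = 123.75 m.
Total head at MW-7: h = 132.43 − 4.60 = 127.83 m.
Head difference: h(MW-6) − h(MW-7) = 123.75 − 127.83 = -4.08 m.
Hydraulic gradient: i = |Δh| / L = 4.08 / 1729 = 0.00236.
Flow is from higher to lower head: from MW-7 toward MW-6, i.e. toward the north.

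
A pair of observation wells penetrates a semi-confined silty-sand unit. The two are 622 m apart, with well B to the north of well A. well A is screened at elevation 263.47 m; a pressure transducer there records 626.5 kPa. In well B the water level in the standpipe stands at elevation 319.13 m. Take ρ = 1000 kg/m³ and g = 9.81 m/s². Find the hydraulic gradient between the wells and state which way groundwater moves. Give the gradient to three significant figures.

i ≈ 0.0132; groundwater flows toward the north

Pressure head at well A: ψ = P/(ρg) = 626.5×1000 / (1000 × 9.81) = 63.86 m.
Total head at well A: h = z + ψ = 263.47 + 63.86 = 327.33 m.
Total head at well B: h = 319.13 m (water level in the piezometer is the total head).
Head difference: h(well A) − h(well B) = 327.33 − 319.13 = 8.20 m.
Hydraulic gradient: i = |Δh| / L = 8.20 / 622 = 0.0132.
Flow is from higher to lower head: from well A toward well B, i.e. toward the north.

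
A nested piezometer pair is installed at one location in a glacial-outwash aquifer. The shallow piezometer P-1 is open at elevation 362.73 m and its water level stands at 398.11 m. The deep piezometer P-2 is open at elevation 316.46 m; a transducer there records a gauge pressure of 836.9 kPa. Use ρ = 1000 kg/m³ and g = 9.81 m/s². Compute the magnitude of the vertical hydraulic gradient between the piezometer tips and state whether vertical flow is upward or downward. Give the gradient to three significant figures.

Total head at P-1: h = 398.11 m (water level in the standpipe).
Pressure head at P-2: ψ = P/(ρg) = 836.9×1000 / (1000 × 9.81) = 85.31 m.
Total head at P-2: h = z + ψ = 316.46 + 85.31 = 401.77 m.
Δh = h(P-1) − h(P-2) = 398.11 − 401.77 = -3.66 m.
Vertical separation Δz = 362.73 − 316.46 = 46.27 m.
|i_v| = |Δh| / Δz = 3.66 / 46.27 = 0.0791.
Head is higher in the deep piezometer, so vertical flow is upward (discharge condition).

|i_v| ≈ 0.0791; vertical flow is upward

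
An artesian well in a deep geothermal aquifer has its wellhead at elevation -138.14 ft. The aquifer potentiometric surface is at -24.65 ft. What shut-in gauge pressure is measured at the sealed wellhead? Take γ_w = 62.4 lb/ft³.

P ≈ 49.2 psi

Head above the cap: Δh = -24.65 − (-138.14) = 113.49 ft.
P = γΔh/144 = 62.4 × 113.49 / 144 = 49.2 psi.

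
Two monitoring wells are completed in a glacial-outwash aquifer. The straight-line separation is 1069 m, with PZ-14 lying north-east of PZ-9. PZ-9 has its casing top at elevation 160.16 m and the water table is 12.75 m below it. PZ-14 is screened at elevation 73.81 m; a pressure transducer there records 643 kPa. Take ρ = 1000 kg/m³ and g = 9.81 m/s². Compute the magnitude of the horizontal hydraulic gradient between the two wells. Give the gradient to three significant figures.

i ≈ 0.00753

Total head at PZ-9: h = 160.16 − 12.75 = 147.41 m.
Pressure head at PZ-14: ψ = P/(ρg) = 643×1000 / (1000 × 9.81) = 65.55 m.
Total head at PZ-14: h = z + ψ = 73.81 + 65.55 = 139.36 m.
Head difference: h(PZ-9) − h(PZ-14) = 147.41 − 139.36 = 8.05 m.
Hydraulic gradient: i = |Δh| / L = 8.05 / 1069 = 0.00753.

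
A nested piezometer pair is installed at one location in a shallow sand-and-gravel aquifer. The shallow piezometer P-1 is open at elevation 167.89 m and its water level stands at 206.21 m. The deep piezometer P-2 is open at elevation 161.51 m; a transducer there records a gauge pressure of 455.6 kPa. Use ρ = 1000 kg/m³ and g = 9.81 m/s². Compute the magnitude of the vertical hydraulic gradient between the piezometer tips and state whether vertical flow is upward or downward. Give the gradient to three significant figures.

Total head at P-1: h = 206.21 m (water level in the standpipe).
Pressure head at P-2: ψ = P/(ρg) = 455.6×1000 / (1000 × 9.81) = 46.44 m.
Total head at P-2: h = z + ψ = 161.51 + 46.44 = 207.95 m.
Δh = h(P-1) − h(P-2) = 206.21 − 207.95 = -1.74 m.
Vertical separation Δz = 167.89 − 161.51 = 6.38 m.
|i_v| = |Δh| / Δz = 1.74 / 6.38 = 0.273.
Head is higher in the deep piezometer, so vertical flow is upward (discharge condition).

|i_v| ≈ 0.273; vertical flow is upward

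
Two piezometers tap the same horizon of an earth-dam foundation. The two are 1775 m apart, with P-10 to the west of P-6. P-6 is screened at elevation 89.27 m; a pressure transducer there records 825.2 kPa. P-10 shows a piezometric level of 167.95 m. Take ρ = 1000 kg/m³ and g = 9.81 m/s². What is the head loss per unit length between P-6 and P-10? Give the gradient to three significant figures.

Pressure head at P-6: ψ = P/(ρg) = 825.2×1000 / (1000 × 9.81) = 84.12 m.
Total head at P-6: h = z + ψ = 89.27 + 84.12 = 173.39 m.
Total head at P-10: h = 167.95 m (water level in the piezometer is the total head).
Head difference: h(P-6) − h(P-10) = 173.39 − 167.95 = 5.44 m.
Hydraulic gradient: i = |Δh| / L = 5.44 / 1775 = 0.00306.

i ≈ 0.00306 m/m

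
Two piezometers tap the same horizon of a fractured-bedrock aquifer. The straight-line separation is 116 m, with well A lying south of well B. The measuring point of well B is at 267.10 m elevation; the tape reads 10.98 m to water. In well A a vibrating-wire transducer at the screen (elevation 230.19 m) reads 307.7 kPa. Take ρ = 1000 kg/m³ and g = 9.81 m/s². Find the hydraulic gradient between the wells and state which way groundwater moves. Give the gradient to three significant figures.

Total head at well B: h = 267.10 − 10.98 = 256.12 m.
Pressure head at well A: ψ = P/(ρg) = 307.7×1000 / (1000 × 9.81) = 31.37 m.
Total head at well A: h = z + ψ = 230.19 + 31.37 = 261.56 m.
Head difference: h(well B) − h(well A) = 256.12 − 261.56 = -5.44 m.
Hydraulic gradient: i = |Δh| / L = 5.44 / 116 = 0.0469.
Flow is from higher to lower head: from well A toward well B, i.e. toward the north.

i ≈ 0.0469; groundwater flows toward the north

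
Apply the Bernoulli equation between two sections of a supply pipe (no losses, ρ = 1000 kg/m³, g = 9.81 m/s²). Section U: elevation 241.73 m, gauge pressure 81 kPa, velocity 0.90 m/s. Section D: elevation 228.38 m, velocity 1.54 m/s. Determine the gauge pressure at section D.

P₂ ≈ 211 kPa

Pressure head at U: ψ₁ = P₁/(ρg) = 81×1000 / (1000 × 9.81) = 8.26 m.
Velocity heads: v₁²/2g = 0.90²/19.62 = 0.041 m; v₂²/2g = 1.54²/19.62 = 0.121 m.
Total head H = z₁ + ψ₁ + v₁²/2g = 241.73 + 8.26 + 0.041 = 250.03 m.
ψ₂ = H − z₂ − v₂²/2g = 250.03 − 228.38 − 0.121 = 21.53 m.
P₂ = ρgψ₂ = 1000 × 9.81 × 21.53 ≈ 211 kPa.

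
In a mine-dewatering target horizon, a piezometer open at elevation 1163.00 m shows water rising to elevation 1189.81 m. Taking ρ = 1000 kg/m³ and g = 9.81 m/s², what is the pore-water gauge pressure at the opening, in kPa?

Pressure head ψ = h − z = 1189.81 − 1163.00 = 26.81 m.
P = ρgψ = 1000 × 9.81 × 26.81 = 263006 Pa ≈ 263 kPa.

P ≈ 263 kPa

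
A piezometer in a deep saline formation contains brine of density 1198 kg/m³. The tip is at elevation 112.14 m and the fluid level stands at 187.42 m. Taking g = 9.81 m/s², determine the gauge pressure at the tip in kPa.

Pressure head ψ = h − z = 187.42 − 112.14 = 75.28 m.
P = ρgψ = 1198 × 9.81 × 75.28 = 884719 Pa ≈ 885 kPa.

P ≈ 885 kPa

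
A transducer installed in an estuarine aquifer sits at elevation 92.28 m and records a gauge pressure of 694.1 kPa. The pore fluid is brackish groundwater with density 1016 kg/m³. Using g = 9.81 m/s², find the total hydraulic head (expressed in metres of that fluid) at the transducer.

h ≈ 161.92 m

ψ = P/(ρg) = 694.1×1000 / (1016 × 9.81) = 69.64 m.
h = z + ψ = 92.28 + 69.64 = 161.92 m.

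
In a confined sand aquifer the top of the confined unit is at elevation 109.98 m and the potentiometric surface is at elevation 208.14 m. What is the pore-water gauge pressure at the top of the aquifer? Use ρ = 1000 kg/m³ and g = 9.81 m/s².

Pressure head at the aquifer top: ψ = h − z = 208.14 − 109.98 = 98.16 m.
P = ρgψ = 1000 × 9.81 × 98.16 = 962950 Pa ≈ 963 kPa.

P ≈ 963 kPa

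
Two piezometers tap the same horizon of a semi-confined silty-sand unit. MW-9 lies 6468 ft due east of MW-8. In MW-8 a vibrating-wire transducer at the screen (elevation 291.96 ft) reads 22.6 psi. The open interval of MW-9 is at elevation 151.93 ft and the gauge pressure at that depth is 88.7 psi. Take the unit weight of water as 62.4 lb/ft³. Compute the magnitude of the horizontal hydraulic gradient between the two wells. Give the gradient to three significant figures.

Pressure head at MW-8: ψ = 144·P/γ = 144 × 22.6 / 62.4 = 52.15 ft.
Total head at MW-8: h = z + ψ = 291.96 + 52.15 = 344.11 ft.
Pressure head at MW-9: ψ = 144·P/γ = 144 × 88.7 / 62.4 = 204.69 ft.
Total head at MW-9: h = z + ψ = 151.93 + 204.69 = 356.62 ft.
Head difference: h(MW-8) − h(MW-9) = 344.11 − 356.62 = -12.51 ft.
Hydraulic gradient: i = |Δh| / L = 12.51 / 6468 = 0.00193.

i ≈ 0.00193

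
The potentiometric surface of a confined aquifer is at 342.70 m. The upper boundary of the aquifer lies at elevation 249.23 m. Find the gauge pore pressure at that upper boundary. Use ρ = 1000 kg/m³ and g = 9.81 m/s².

P ≈ 917 kPa

Pressure head at the aquifer top: ψ = h − z = 342.70 − 249.23 = 93.47 m.
P = ρgψ = 1000 × 9.81 × 93.47 = 916941 Pa ≈ 917 kPa.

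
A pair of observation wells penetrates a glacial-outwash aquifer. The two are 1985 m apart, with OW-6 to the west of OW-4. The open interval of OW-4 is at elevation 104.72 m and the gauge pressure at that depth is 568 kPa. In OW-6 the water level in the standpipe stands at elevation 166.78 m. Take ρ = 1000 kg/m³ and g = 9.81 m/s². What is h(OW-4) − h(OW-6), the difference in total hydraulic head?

Δh ≈ -4.16 m

Pressure head at OW-4: ψ = P/(ρg) = 568×1000 / (1000 × 9.81) = 57.90 m.
Total head at OW-4: h = z + ψ = 104.72 + 57.90 = 162.62 m.
Total head at OW-6: h = 166.78 m (water level in the piezometer is the total head).
Head difference: h(OW-4) − h(OW-6) = 162.62 − 166.78 = -4.16 m.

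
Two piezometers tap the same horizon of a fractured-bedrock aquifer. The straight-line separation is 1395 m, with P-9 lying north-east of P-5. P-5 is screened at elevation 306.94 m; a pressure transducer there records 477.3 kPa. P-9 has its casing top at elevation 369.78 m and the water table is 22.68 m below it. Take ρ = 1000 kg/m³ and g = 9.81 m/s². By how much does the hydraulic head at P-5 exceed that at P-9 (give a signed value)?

Pressure head at P-5: ψ = P/(ρg) = 477.3×1000 / (1000 × 9.81) = 48.65 m.
Total head at P-5: h = z + ψ = 306.94 + 48.65 = 355.59 m.
Total head at P-9: h = 369.78 − 22.68 = 347.10 m.
Head difference: h(P-5) − h(P-9) = 355.59 − 347.10 = 8.49 m.

Δh ≈ 8.49 m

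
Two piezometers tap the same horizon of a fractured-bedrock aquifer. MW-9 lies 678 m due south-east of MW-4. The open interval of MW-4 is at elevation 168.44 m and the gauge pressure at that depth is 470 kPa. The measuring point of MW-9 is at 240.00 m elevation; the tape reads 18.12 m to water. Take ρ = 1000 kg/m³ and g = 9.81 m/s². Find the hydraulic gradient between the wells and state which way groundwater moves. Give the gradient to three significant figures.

i ≈ 0.00816; groundwater flows toward the north-west

Pressure head at MW-4: ψ = P/(ρg) = 470×1000 / (1000 × 9.81) = 47.91 m.
Total head at MW-4: h = z + ψ = 168.44 + 47.91 = 216.35 m.
Total head at MW-9: h = 240.00 − 18.12 = 221.88 m.
Head difference: h(MW-4) − h(MW-9) = 216.35 − 221.88 = -5.53 m.
Hydraulic gradient: i = |Δh| / L = 5.53 / 678 = 0.00816.
Flow is from higher to lower head: from MW-9 toward MW-4, i.e. toward the north-west.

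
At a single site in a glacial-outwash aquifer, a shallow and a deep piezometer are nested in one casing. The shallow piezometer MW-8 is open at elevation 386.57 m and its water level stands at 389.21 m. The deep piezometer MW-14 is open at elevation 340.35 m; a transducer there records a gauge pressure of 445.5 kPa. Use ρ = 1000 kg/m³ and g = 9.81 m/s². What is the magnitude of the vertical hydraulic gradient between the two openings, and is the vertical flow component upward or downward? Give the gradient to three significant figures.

|i_v| ≈ 0.0746; vertical flow is downward

Total head at MW-8: h = 389.21 m (water level in the standpipe).
Pressure head at MW-14: ψ = P/(ρg) = 445.5×1000 / (1000 × 9.81) = 45.41 m.
Total head at MW-14: h = z + ψ = 340.35 + 45.41 = 385.76 m.
Δh = h(MW-8) − h(MW-14) = 389.21 − 385.76 = 3.45 m.
Vertical separation Δz = 386.57 − 340.35 = 46.22 m.
|i_v| = |Δh| / Δz = 3.45 / 46.22 = 0.0746.
Head is higher in the shallow piezometer, so vertical flow is downward (recharge condition).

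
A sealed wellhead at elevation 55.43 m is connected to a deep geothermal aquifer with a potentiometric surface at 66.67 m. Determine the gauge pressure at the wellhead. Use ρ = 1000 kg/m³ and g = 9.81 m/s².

Head above the cap: Δh = 66.67 − 55.43 = 11.24 m.
P = ρgΔh = 1000 × 9.81 × 11.24 = 110264 Pa ≈ 110 kPa.

P ≈ 110 kPa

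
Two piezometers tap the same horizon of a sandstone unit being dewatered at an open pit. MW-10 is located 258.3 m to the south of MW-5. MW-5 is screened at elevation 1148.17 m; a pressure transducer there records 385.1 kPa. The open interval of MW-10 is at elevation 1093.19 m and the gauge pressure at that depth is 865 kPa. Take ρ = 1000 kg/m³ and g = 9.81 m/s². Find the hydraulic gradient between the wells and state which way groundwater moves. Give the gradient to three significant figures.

Pressure head at MW-5: ψ = P/(ρg) = 385.1×1000 / (1000 × 9.81) = 39.26 m.
Total head at MW-5: h = z + ψ = 1148.17 + 39.26 = 1187.43 m.
Pressure head at MW-10: ψ = P/(ρg) = 865×1000 / (1000 × 9.81) = 88.18 m.
Total head at MW-10: h = z + ψ = 1093.19 + 88.18 = 1181.37 m.
Head difference: h(MW-5) − h(MW-10) = 1187.43 − 1181.37 = 6.06 m.
Hydraulic gradient: i = |Δh| / L = 6.06 / 258.3 = 0.0235.
Flow is from higher to lower head: from MW-5 toward MW-10, i.e. toward the south.

i ≈ 0.0235; groundwater flows toward the south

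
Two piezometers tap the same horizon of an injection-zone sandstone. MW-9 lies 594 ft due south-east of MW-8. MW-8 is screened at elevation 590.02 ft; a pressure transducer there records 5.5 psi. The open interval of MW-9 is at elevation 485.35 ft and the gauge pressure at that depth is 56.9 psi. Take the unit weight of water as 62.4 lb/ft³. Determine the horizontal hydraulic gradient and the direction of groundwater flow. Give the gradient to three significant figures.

i ≈ 0.0235; groundwater flows toward the north-west

Pressure head at MW-8: ψ = 144·P/γ = 144 × 5.5 / 62.4 = 12.69 ft.
Total head at MW-8: h = z + ψ = 590.02 + 12.69 = 602.71 ft.
Pressure head at MW-9: ψ = 144·P/γ = 144 × 56.9 / 62.4 = 131.31 ft.
Total head at MW-9: h = z + ψ = 485.35 + 131.31 = 616.66 ft.
Head difference: h(MW-8) − h(MW-9) = 602.71 − 616.66 = -13.95 ft.
Hydraulic gradient: i = |Δh| / L = 13.95 / 594 = 0.0235.
Flow is from higher to lower head: from MW-9 toward MW-8, i.e. toward the north-west.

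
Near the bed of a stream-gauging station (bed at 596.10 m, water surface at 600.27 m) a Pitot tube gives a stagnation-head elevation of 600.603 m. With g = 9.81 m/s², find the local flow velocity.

v ≈ 2.56 m/s

Near the bed, under hydrostatic conditions, the piezometric head (z + ψ) equals the free-surface elevation, 600.27 m.
Velocity head = total − piezometric = 600.603 − 600.27 = 0.333 m.
v = √(2g·h_v) = √(2 × 9.81 × 0.333) = 2.56 m/s.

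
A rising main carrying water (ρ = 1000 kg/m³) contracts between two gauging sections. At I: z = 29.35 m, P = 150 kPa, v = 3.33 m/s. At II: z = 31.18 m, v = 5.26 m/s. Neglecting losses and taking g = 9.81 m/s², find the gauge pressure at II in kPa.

P₂ ≈ 124 kPa

Pressure head at I: ψ₁ = P₁/(ρg) = 150×1000 / (1000 × 9.81) = 15.29 m.
Velocity heads: v₁²/2g = 3.33²/19.62 = 0.565 m; v₂²/2g = 5.26²/19.62 = 1.410 m.
Total head H = z₁ + ψ₁ + v₁²/2g = 29.35 + 15.29 + 0.565 = 45.20 m.
ψ₂ = H − z₂ − v₂²/2g = 45.20 − 31.18 − 1.410 = 12.61 m.
P₂ = ρgψ₂ = 1000 × 9.81 × 12.61 ≈ 124 kPa.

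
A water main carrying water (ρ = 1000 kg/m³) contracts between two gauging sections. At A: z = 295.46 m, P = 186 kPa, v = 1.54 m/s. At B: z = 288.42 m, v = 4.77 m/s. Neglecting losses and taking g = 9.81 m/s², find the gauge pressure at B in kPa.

Pressure head at A: ψ₁ = P₁/(ρg) = 186×1000 / (1000 × 9.81) = 18.96 m.
Velocity heads: v₁²/2g = 1.54²/19.62 = 0.121 m; v₂²/2g = 4.77²/19.62 = 1.160 m.
Total head H = z₁ + ψ₁ + v₁²/2g = 295.46 + 18.96 + 0.121 = 314.54 m.
ψ₂ = H − z₂ − v₂²/2g = 314.54 − 288.42 − 1.160 = 24.96 m.
P₂ = ρgψ₂ = 1000 × 9.81 × 24.96 ≈ 245 kPa.

P₂ ≈ 245 kPa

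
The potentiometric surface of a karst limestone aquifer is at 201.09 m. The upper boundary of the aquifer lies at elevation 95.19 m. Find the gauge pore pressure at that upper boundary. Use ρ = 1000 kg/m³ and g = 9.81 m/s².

P ≈ 1040 kPa

Pressure head at the aquifer top: ψ = h − z = 201.09 − 95.19 = 105.90 m.
P = ρgψ = 1000 × 9.81 × 105.90 = 1038879 Pa ≈ 1040 kPa.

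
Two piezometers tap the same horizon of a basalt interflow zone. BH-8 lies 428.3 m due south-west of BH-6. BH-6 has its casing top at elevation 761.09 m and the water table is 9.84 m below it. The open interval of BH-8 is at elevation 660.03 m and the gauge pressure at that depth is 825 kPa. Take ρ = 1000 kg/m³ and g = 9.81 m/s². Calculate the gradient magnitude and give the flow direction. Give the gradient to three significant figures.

Total head at BH-6: h = 761.09 − 9.84 = 751.25 m.
Pressure head at BH-8: ψ = P/(ρg) = 825×1000 / (1000 × 9.81) = 84.10 m.
Total head at BH-8: h = z + ψ = 660.03 + 84.10 = 744.13 m.
Head difference: h(BH-6) − h(BH-8) = 751.25 − 744.13 = 7.12 m.
Hydraulic gradient: i = |Δh| / L = 7.12 / 428.3 = 0.0166.
Flow is from higher to lower head: from BH-6 toward BH-8, i.e. toward the south-west.

i ≈ 0.0166; groundwater flows toward the south-west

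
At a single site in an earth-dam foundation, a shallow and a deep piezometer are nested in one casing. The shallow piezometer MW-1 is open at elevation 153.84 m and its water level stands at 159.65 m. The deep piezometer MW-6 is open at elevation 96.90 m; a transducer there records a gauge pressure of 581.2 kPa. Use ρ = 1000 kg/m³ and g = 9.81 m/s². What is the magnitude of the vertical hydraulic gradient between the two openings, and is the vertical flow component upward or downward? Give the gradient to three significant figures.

Total head at MW-1: h = 159.65 m (water level in the standpipe).
Pressure head at MW-6: ψ = P/(ρg) = 581.2×1000 / (1000 × 9.81) = 59.25 m.
Total head at MW-6: h = z + ψ = 96.90 + 59.25 = 156.15 m.
Δh = h(MW-1) − h(MW-6) = 159.65 − 156.15 = 3.50 m.
Vertical separation Δz = 153.84 − 96.90 = 56.94 m.
|i_v| = |Δh| / Δz = 3.50 / 56.94 = 0.0615.
Head is higher in the shallow piezometer, so vertical flow is downward (recharge condition).

|i_v| ≈ 0.0615; vertical flow is downward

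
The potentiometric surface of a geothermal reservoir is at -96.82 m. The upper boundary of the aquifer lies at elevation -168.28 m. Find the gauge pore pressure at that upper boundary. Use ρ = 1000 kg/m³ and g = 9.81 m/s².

P ≈ 701 kPa

Pressure head at the aquifer top: ψ = h − z = -96.82 − (-168.28) = 71.46 m.
P = ρgψ = 1000 × 9.81 × 71.46 = 701023 Pa ≈ 701 kPa.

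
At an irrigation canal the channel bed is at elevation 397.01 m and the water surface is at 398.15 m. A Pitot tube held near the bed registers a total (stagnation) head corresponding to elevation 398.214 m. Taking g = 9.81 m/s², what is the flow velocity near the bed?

Near the bed, under hydrostatic conditions, the piezometric head (z + ψ) equals the free-surface elevation, 398.15 m.
Velocity head = total − piezometric = 398.214 − 398.15 = 0.064 m.
v = √(2g·h_v) = √(2 × 9.81 × 0.064) = 1.12 m/s.

v ≈ 1.12 m/s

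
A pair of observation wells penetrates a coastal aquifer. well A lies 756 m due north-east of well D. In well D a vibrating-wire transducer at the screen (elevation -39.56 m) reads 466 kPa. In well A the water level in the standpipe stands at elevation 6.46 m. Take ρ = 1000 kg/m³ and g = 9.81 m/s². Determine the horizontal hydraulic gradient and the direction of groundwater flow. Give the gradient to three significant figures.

i ≈ 0.00196; groundwater flows toward the north-east

Pressure head at well D: ψ = P/(ρg) = 466×1000 / (1000 × 9.81) = 47.50 m.
Total head at well D: h = z + ψ = -39.56 + 47.50 = 7.94 m.
Total head at well A: h = 6.46 m (water level in the piezometer is the total head).
Head difference: h(well D) − h(well A) = 7.94 − 6.46 = 1.48 m.
Hydraulic gradient: i = |Δh| / L = 1.48 / 756 = 0.00196.
Flow is from higher to lower head: from well D toward well A, i.e. toward the north-east.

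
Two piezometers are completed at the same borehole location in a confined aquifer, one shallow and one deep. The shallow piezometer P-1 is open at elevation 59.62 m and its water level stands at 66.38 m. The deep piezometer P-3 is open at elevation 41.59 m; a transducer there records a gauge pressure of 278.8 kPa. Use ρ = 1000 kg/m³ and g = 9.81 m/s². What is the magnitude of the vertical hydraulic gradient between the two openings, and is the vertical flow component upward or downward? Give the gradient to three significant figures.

|i_v| ≈ 0.201; vertical flow is upward

Total head at P-1: h = 66.38 m (water level in the standpipe).
Pressure head at P-3: ψ = P/(ρg) = 278.8×1000 / (1000 × 9.81) = 28.42 m.
Total head at P-3: h = z + ψ = 41.59 + 28.42 = 70.01 m.
Δh = h(P-1) − h(P-3) = 66.38 − 70.01 = -3.63 m.
Vertical separation Δz = 59.62 − 41.59 = 18.03 m.
|i_v| = |Δh| / Δz = 3.63 / 18.03 = 0.201.
Head is higher in the deep piezometer, so vertical flow is upward (discharge condition).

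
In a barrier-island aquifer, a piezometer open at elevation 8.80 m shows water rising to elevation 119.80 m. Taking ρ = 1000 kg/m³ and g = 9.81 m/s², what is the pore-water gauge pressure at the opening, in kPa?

Pressure head ψ = h − z = 119.80 − 8.80 = 111.00 m.
P = ρgψ = 1000 × 9.81 × 111.00 = 1088910 Pa ≈ 1090 kPa.

P ≈ 1090 kPa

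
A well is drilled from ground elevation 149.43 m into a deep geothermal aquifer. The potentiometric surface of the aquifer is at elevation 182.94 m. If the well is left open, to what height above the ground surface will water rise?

Water rises to the potentiometric surface, so the rise above ground = 182.94 − 149.43 = 33.51 m.

≈ 33.51 m above ground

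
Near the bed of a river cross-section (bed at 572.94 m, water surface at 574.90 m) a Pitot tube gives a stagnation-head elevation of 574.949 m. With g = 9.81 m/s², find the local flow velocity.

v ≈ 0.980 m/s

Near the bed, under hydrostatic conditions, the piezometric head (z + ψ) equals the free-surface elevation, 574.90 m.
Velocity head = total − piezometric = 574.949 − 574.90 = 0.049 m.
v = √(2g·h_v) = √(2 × 9.81 × 0.049) = 0.980 m/s.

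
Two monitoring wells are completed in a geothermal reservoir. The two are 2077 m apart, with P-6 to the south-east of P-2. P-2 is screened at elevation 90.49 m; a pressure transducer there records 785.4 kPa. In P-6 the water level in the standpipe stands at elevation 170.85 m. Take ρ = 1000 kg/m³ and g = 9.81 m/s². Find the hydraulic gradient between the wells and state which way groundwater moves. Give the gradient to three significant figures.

Pressure head at P-2: ψ = P/(ρg) = 785.4×1000 / (1000 × 9.81) = 80.06 m.
Total head at P-2: h = z + ψ = 90.49 + 80.06 = 170.55 m.
Total head at P-6: h = 170.85 m (water level in the piezometer is the total head).
Head difference: h(P-2) − h(P-6) = 170.55 − 170.85 = -0.30 m.
Hydraulic gradient: i = |Δh| / L = 0.30 / 2077 = 0.000144.
Flow is from higher to lower head: from P-6 toward P-2, i.e. toward the north-west.

i ≈ 0.000144; groundwater flows toward the north-west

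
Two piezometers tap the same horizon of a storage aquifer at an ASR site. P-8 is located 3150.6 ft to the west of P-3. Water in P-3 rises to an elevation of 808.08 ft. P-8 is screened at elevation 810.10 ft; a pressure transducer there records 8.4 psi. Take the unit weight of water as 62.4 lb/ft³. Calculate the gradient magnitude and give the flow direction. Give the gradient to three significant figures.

Total head at P-3: h = 808.08 ft (water level in the piezometer is the total head).
Pressure head at P-8: ψ = 144·P/γ = 144 × 8.4 / 62.4 = 19.38 ft.
Total head at P-8: h = z + ψ = 810.10 + 19.38 = 829.48 ft.
Head difference: h(P-3) − h(P-8) = 808.08 − 829.48 = -21.40 ft.
Hydraulic gradient: i = |Δh| / L = 21.40 / 3150.6 = 0.00679.
Flow is from higher to lower head: from P-8 toward P-3, i.e. toward the east.

i ≈ 0.00679; groundwater flows toward the east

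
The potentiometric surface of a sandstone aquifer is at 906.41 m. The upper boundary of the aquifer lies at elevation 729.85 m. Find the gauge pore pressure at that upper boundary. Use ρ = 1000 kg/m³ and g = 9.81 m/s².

P ≈ 1730 kPa

Pressure head at the aquifer top: ψ = h − z = 906.41 − 729.85 = 176.56 m.
P = ρgψ = 1000 × 9.81 × 176.56 = 1732054 Pa ≈ 1730 kPa.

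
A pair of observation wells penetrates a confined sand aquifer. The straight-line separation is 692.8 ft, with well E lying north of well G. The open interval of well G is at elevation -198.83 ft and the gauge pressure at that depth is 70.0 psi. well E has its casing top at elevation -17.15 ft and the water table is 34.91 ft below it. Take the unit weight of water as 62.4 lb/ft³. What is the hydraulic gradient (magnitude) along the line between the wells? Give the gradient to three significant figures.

i ≈ 0.0213

Pressure head at well G: ψ = 144·P/γ = 144 × 70.0 / 62.4 = 161.54 ft.
Total head at well G: h = z + ψ = -198.83 + 161.54 = -37.29 ft.
Total head at well E: h = -17.15 − 34.91 = -52.06 ft.
Head difference: h(well G) − h(well E) = -37.29 − (-52.06) = 14.77 ft.
Hydraulic gradient: i = |Δh| / L = 14.77 / 692.8 = 0.0213.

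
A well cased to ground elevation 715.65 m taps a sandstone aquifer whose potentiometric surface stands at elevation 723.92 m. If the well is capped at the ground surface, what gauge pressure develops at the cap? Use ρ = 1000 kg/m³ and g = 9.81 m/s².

Head above the cap: Δh = 723.92 − 715.65 = 8.27 m.
P = ρgΔh = 1000 × 9.81 × 8.27 = 81129 Pa ≈ 81.1 kPa.

P ≈ 81.1 kPa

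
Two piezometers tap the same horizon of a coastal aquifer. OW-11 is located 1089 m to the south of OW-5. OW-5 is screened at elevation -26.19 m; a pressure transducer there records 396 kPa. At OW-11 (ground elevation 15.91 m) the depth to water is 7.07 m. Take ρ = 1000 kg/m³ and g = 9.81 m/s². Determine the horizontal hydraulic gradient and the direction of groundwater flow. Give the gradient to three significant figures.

Pressure head at OW-5: ψ = P/(ρg) = 396×1000 / (1000 × 9.81) = 40.37 m.
Total head at OW-5: h = z + ψ = -26.19 + 40.37 = 14.18 m.
Total head at OW-11: h = 15.91 − 7.07 = 8.84 m.
Head difference: h(OW-5) − h(OW-11) = 14.18 − 8.84 = 5.34 m.
Hydraulic gradient: i = |Δh| / L = 5.34 / 1089 = 0.00490.
Flow is from higher to lower head: from OW-5 toward OW-11, i.e. toward the south.

i ≈ 0.00490; groundwater flows toward the south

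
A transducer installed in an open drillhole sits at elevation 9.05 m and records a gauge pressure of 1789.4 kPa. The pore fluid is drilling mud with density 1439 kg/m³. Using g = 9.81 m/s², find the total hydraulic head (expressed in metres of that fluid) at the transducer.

h ≈ 135.81 m

ψ = P/(ρg) = 1789.4×1000 / (1439 × 9.81) = 126.76 m.
h = z + ψ = 9.05 + 126.76 = 135.81 m.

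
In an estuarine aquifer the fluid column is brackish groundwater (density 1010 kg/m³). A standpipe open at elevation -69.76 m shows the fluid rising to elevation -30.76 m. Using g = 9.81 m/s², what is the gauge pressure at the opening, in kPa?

P ≈ 386 kPa

Pressure head ψ = h − z = -30.76 − (-69.76) = 39.00 m.
P = ρgψ = 1010 × 9.81 × 39.00 = 386416 Pa ≈ 386 kPa.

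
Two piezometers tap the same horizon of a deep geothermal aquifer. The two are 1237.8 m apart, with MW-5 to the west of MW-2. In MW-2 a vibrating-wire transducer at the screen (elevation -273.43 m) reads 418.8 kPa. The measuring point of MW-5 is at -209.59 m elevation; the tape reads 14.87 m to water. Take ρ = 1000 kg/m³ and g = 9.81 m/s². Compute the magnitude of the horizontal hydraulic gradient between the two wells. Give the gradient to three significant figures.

i ≈ 0.00507

Pressure head at MW-2: ψ = P/(ρg) = 418.8×1000 / (1000 × 9.81) = 42.69 m.
Total head at MW-2: h = z + ψ = -273.43 + 42.69 = -230.74 m.
Total head at MW-5: h = -209.59 − 14.87 = -224.46 m.
Head difference: h(MW-2) − h(MW-5) = -230.74 − (-224.46) = -6.28 m.
Hydraulic gradient: i = |Δh| / L = 6.28 / 1237.8 = 0.00507.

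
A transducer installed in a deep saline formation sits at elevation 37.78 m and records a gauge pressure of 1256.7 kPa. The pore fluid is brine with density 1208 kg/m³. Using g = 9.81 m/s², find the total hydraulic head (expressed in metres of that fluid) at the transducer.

h ≈ 143.83 m

ψ = P/(ρg) = 1256.7×1000 / (1208 × 9.81) = 106.05 m.
h = z + ψ = 37.78 + 106.05 = 143.83 m.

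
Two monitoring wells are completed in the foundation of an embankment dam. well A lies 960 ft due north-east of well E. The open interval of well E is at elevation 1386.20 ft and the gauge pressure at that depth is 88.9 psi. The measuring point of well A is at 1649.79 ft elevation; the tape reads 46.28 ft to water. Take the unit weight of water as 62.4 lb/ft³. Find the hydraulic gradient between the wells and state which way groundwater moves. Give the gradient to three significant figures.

i ≈ 0.0127; groundwater flows toward the south-west

Pressure head at well E: ψ = 144·P/γ = 144 × 88.9 / 62.4 = 205.15 ft.
Total head at well E: h = z + ψ = 1386.20 + 205.15 = 1591.35 ft.
Total head at well A: h = 1649.79 − 46.28 = 1603.51 ft.
Head difference: h(well E) − h(well A) = 1591.35 − 1603.51 = -12.16 ft.
Hydraulic gradient: i = |Δh| / L = 12.16 / 960 = 0.0127.
Flow is from higher to lower head: from well A toward well E, i.e. toward the south-west.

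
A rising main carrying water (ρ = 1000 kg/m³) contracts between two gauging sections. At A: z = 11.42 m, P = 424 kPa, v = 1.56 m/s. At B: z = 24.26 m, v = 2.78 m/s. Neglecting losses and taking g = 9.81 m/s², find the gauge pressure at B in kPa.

P₂ ≈ 295 kPa

Pressure head at A: ψ₁ = P₁/(ρg) = 424×1000 / (1000 × 9.81) = 43.22 m.
Velocity heads: v₁²/2g = 1.56²/19.62 = 0.124 m; v₂²/2g = 2.78²/19.62 = 0.394 m.
Total head H = z₁ + ψ₁ + v₁²/2g = 11.42 + 43.22 + 0.124 = 54.76 m.
ψ₂ = H − z₂ − v₂²/2g = 54.76 − 24.26 − 0.394 = 30.11 m.
P₂ = ρgψ₂ = 1000 × 9.81 × 30.11 ≈ 295 kPa.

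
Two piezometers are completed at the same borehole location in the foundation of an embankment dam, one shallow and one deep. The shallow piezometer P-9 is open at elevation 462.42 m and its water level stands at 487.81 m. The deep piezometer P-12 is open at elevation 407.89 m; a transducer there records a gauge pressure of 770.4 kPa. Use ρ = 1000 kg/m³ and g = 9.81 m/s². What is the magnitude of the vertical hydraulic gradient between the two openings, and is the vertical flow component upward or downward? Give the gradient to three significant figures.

Total head at P-9: h = 487.81 m (water level in the standpipe).
Pressure head at P-12: ψ = P/(ρg) = 770.4×1000 / (1000 × 9.81) = 78.53 m.
Total head at P-12: h = z + ψ = 407.89 + 78.53 = 486.42 m.
Δh = h(P-9) − h(P-12) = 487.81 − 486.42 = 1.39 m.
Vertical separation Δz = 462.42 − 407.89 = 54.53 m.
|i_v| = |Δh| / Δz = 1.39 / 54.53 = 0.0255.
Head is higher in the shallow piezometer, so vertical flow is downward (recharge condition).

|i_v| ≈ 0.0255; vertical flow is downward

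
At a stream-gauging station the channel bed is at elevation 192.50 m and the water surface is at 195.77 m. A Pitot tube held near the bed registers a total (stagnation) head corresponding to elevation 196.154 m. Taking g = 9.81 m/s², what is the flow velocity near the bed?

v ≈ 2.74 m/s

Near the bed, under hydrostatic conditions, the piezometric head (z + ψ) equals the free-surface elevation, 195.77 m.
Velocity head = total − piezometric = 196.154 − 195.77 = 0.384 m.
v = √(2g·h_v) = √(2 × 9.81 × 0.384) = 2.74 m/s.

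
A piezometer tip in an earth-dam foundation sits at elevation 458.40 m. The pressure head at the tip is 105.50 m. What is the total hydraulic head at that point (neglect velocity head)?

h = z + ψ = 458.40 + 105.50 = 563.90 m.

h ≈ 563.90 m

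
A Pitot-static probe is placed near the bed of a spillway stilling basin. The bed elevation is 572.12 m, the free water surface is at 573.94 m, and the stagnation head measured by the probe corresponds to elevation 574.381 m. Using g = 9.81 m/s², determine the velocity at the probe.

v ≈ 2.94 m/s

Near the bed, under hydrostatic conditions, the piezometric head (z + ψ) equals the free-surface elevation, 573.94 m.
Velocity head = total − piezometric = 574.381 − 573.94 = 0.441 m.
v = √(2g·h_v) = √(2 × 9.81 × 0.441) = 2.94 m/s.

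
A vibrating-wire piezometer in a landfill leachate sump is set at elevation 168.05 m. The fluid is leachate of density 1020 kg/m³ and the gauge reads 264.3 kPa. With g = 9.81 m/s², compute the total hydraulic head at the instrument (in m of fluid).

h ≈ 194.46 m

ψ = P/(ρg) = 264.3×1000 / (1020 × 9.81) = 26.41 m.
h = z + ψ = 168.05 + 26.41 = 194.46 m.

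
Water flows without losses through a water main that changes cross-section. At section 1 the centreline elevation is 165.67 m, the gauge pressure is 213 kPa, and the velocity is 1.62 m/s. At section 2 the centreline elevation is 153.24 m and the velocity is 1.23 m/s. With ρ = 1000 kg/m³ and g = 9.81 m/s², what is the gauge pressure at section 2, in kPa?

P₂ ≈ 335 kPa

Pressure head at 1: ψ₁ = P₁/(ρg) = 213×1000 / (1000 × 9.81) = 21.71 m.
Velocity heads: v₁²/2g = 1.62²/19.62 = 0.134 m; v₂²/2g = 1.23²/19.62 = 0.077 m.
Total head H = z₁ + ψ₁ + v₁²/2g = 165.67 + 21.71 + 0.134 = 187.51 m.
ψ₂ = H − z₂ − v₂²/2g = 187.51 − 153.24 − 0.077 = 34.19 m.
P₂ = ρgψ₂ = 1000 × 9.81 × 34.19 ≈ 335 kPa.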